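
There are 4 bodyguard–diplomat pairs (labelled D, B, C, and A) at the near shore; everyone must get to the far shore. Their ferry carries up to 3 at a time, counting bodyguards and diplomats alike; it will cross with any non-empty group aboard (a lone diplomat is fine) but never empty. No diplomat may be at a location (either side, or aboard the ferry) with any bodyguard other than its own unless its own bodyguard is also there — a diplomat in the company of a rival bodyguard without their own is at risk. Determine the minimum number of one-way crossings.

Counting alone: each trip to the far shore takes at most 3 across and each return brings at least 1 back, so after t trips out (and t−1 returns) at most 3t − (t−1) of the 8 are across; that first reaches 8 at t = 4, so at least 7 crossings are needed.
The safety rule pushes this higher. Following every safe sequence of crossings, the most of the 8 that can be at the far shore as the ferry arrives there on crossing 7 is 7 — never all 8.
So no plan with fewer than 9 crossings exists, and this one achieves 9:
1. bodyguard D and diplomat D cross → the far shore.
2. bodyguard D crosses ← the near shore.
3. bodyguard B, bodyguard D, and diplomat B cross → the far shore.
4. bodyguard D and diplomat D cross ← the near shore.
5. bodyguard A, bodyguard C, and bodyguard D cross → the far shore.
6. diplomat B crosses ← the near shore.
7. diplomat B and diplomat D cross → the far shore.
8. diplomat D crosses ← the near shore.
9. diplomat A, diplomat C, and diplomat D cross → the far shore.

9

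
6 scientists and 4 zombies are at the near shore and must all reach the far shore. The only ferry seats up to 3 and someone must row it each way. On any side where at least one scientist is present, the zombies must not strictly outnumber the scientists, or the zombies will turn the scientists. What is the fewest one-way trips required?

Counting alone: each trip to the far shore takes at most 3 across and each return brings at least 1 back, so after t trips out (and t−1 returns) at most 3t − (t−1) of the 10 are across; that first reaches 10 at t = 5, so at least 9 crossings are needed.
The plan below uses exactly 9 crossings, so it is optimal:
1. 2 zombies → the far shore.  (the near shore: 6S 2Z; the far shore: 0S 2Z)
2. 1 zombie ← the near shore.  (the near shore: 6S 3Z; the far shore: 0S 1Z)
3. 3 zombies → the far shore.  (the near shore: 6S 0Z; the far shore: 0S 4Z)
4. 1 zombie ← the near shore.  (the near shore: 6S 1Z; the far shore: 0S 3Z)
5. 3 scientists → the far shore.  (the near shore: 3S 1Z; the far shore: 3S 3Z)
6. 1 zombie ← the near shore.  (the near shore: 3S 2Z; the far shore: 3S 2Z)
7. 1 scientist and 2 zombies → the far shore.  (the near shore: 2S 0Z; the far shore: 4S 4Z)
8. 1 zombie ← the near shore.  (the near shore: 2S 1Z; the far shore: 4S 3Z)
9. 2 scientists and 1 zombie → the far shore.  (the near shore: 0S 0Z; the far shore: 6S 4Z)

9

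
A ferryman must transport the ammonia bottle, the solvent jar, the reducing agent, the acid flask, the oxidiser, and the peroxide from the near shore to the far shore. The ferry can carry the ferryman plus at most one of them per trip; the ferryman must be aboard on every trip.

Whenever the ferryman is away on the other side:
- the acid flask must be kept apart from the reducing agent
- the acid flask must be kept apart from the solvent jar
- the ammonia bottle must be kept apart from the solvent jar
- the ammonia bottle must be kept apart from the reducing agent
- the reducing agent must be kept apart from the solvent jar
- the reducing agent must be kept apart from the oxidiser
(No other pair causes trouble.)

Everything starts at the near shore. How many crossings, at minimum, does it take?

impossible

Whatever the first load, the items left behind include a forbidden pair without the ferryman. No opening move is safe, so no plan exists.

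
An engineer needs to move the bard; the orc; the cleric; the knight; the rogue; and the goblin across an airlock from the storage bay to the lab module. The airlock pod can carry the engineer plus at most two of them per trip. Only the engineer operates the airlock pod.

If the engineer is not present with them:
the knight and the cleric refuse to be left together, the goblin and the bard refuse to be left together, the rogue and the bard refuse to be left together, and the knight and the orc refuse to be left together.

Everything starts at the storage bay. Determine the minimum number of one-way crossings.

Counting alone: the engineer can take at most 2 across per trip to the lab module, so moving all 6 needs at least 3 loaded trips out, with a return between consecutive ones — at least 5 crossings.
The safety rule pushes this higher. Following every safe sequence of crossings, the most of the 6 that can be at the lab module as the airlock pod arrives there on crossing 5 is 5 — never all 6.
So no plan with fewer than 7 crossings exists, and this one achieves 7:
1. Engineer goes to the lab module with the bard and the knight.  [the storage bay: the cleric, the goblin, the orc, the rogue | the lab module: the bard, the knight]
2. Engineer goes back to the storage bay alone.  [the storage bay: the cleric, the goblin, the orc, the rogue | the lab module: the bard, the knight]
3. Engineer goes to the lab module with the cleric and the orc.  [the storage bay: the goblin, the rogue | the lab module: the bard, the cleric, the knight, the orc]
4. Engineer goes back to the storage bay with the knight.  [the storage bay: the goblin, the knight, the rogue | the lab module: the bard, the cleric, the orc]
5. Engineer goes to the lab module with the goblin and the rogue.  [the storage bay: the knight | the lab module: the bard, the cleric, the goblin, the orc, the rogue]
6. Engineer goes back to the storage bay with the bard.  [the storage bay: the bard, the knight | the lab module: the cleric, the goblin, the orc, the rogue]
7. Engineer goes to the lab module with the bard and the knight.  [the storage bay: — | the lab module: the bard, the cleric, the goblin, the knight, the orc, the rogue]

7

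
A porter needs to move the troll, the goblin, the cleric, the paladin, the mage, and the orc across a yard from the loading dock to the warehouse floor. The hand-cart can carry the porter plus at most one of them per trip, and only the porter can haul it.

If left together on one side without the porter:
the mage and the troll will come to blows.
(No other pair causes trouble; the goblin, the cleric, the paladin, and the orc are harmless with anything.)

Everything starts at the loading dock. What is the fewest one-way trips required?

11

Counting alone: the porter can take at most 1 across per trip to the warehouse floor, so moving all 6 needs at least 6 loaded trips out, with a return between consecutive ones — at least 11 crossings.
The plan below uses exactly 11 crossings, so it is optimal:
1. Porter goes to the warehouse floor with the troll.  [the loading dock: the cleric, the goblin, the mage, the orc, the paladin | the warehouse floor: the troll]
2. Porter goes back to the loading dock alone.  [the loading dock: the cleric, the goblin, the mage, the orc, the paladin | the warehouse floor: the troll]
3. Porter goes to the warehouse floor with the goblin.  [the loading dock: the cleric, the mage, the orc, the paladin | the warehouse floor: the goblin, the troll]
4. Porter goes back to the loading dock alone.  [the loading dock: the cleric, the mage, the orc, the paladin | the warehouse floor: the goblin, the troll]
5. Porter goes to the warehouse floor with the cleric.  [the loading dock: the mage, the orc, the paladin | the warehouse floor: the cleric, the goblin, the troll]
6. Porter goes back to the loading dock alone.  [the loading dock: the mage, the orc, the paladin | the warehouse floor: the cleric, the goblin, the troll]
7. Porter goes to the warehouse floor with the paladin.  [the loading dock: the mage, the orc | the warehouse floor: the cleric, the goblin, the paladin, the troll]
8. Porter goes back to the loading dock alone.  [the loading dock: the mage, the orc | the warehouse floor: the cleric, the goblin, the paladin, the troll]
9. Porter goes to the warehouse floor with the orc.  [the loading dock: the mage | the warehouse floor: the cleric, the goblin, the orc, the paladin, the troll]
10. Porter goes back to the loading dock alone.  [the loading dock: the mage | the warehouse floor: the cleric, the goblin, the orc, the paladin, the troll]
11. Porter goes to the warehouse floor with the mage.  [the loading dock: — | the warehouse floor: the cleric, the goblin, the mage, the orc, the paladin, the troll]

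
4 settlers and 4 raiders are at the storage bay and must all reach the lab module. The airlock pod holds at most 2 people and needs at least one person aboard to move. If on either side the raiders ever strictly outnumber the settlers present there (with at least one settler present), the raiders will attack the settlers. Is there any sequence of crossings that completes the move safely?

Following every safe sequence of crossings from the start, the most of the 8 that can be at the lab module as the airlock pod arrives there on crossings 1, 3, 5 is 2, 3, 4 respectively; the best ever achieved is 4 of 8.
From crossing 7 on, no configuration arises that was not already reachable earlier: only 11 distinct safe configurations (who is on which side, and where the airlock pod is) can ever be reached, none of them has everyone across, and every continuation just revisits them. They are: 0 settlers + 0 raiders across (airlock pod back at the start); 0 settlers + 1 raider across (airlock pod there); 0 settlers + 1 raider across (airlock pod back at the start); 0 settlers + 2 raiders across (airlock pod there); 0 settlers + 2 raiders across (airlock pod back at the start); 0 settlers + 3 raiders across (airlock pod there); 0 settlers + 3 raiders across (airlock pod back at the start); 0 settlers + 4 raiders across (airlock pod there); 1 settler + 1 raider across (airlock pod there); 1 settler + 1 raider across (airlock pod back at the start); 2 settlers + 2 raiders across (airlock pod there). So no valid plan exists.

No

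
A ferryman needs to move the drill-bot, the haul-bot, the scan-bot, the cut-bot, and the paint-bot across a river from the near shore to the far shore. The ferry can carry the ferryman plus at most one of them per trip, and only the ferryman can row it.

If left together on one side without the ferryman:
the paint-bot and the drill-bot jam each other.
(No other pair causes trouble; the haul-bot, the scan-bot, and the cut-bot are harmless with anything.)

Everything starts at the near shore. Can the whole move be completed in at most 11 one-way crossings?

Yes

Yes — this plan uses 9 crossings (≤ 11):
1. Ferryman goes to the far shore with the drill-bot.
2. Ferryman goes back to the near shore alone.
3. Ferryman goes to the far shore with the haul-bot.
4. Ferryman goes back to the near shore alone.
5. Ferryman goes to the far shore with the scan-bot.
6. Ferryman goes back to the near shore alone.
7. Ferryman goes to the far shore with the cut-bot.
8. Ferryman goes back to the near shore alone.
9. Ferryman goes to the far shore with the paint-bot.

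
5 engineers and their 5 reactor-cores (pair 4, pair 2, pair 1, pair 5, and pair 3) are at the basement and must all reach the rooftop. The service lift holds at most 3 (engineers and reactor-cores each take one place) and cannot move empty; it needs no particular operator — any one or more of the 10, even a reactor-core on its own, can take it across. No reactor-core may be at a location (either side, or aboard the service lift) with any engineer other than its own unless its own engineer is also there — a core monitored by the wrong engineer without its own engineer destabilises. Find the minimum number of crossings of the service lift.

Counting alone: each trip to the rooftop takes at most 3 across and each return brings at least 1 back, so after t trips out (and t−1 returns) at most 3t − (t−1) of the 10 are across; that first reaches 10 at t = 5, so at least 9 crossings are needed.
The safety rule pushes this higher. Following every safe sequence of crossings, the most of the 10 that can be at the rooftop as the service lift arrives there on crossing 9 is 9 — never all 10.
So no plan with fewer than 11 crossings exists, and this one achieves 11:
1. engineer 4 and reactor-core 4 cross → the rooftop.
2. engineer 4 crosses ← the basement.
3. reactor-core 1, reactor-core 2, and reactor-core 5 cross → the rooftop.
4. reactor-core 4 crosses ← the basement.
5. engineer 1, engineer 2, and engineer 5 cross → the rooftop.
6. engineer 2 and reactor-core 2 cross ← the basement.
7. engineer 2, engineer 3, and engineer 4 cross → the rooftop.
8. reactor-core 1 crosses ← the basement.
9. reactor-core 2 and reactor-core 4 cross → the rooftop.
10. reactor-core 4 crosses ← the basement.
11. reactor-core 1, reactor-core 3, and reactor-core 4 cross → the rooftop.

11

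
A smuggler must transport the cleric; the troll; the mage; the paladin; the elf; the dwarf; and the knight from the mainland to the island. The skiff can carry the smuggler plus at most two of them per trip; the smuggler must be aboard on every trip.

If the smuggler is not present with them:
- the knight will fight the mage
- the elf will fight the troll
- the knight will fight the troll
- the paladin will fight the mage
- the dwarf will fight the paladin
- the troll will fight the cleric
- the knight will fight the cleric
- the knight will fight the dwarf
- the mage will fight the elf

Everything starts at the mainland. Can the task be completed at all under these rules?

No

Whatever the first load, the items left behind include a forbidden pair without the smuggler. No opening move is safe, so no plan exists.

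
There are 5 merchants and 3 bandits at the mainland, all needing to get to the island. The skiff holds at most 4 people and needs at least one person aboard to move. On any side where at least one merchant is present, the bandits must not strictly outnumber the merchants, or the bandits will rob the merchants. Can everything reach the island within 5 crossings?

Yes — this plan uses 5 crossings (≤ 5):
1. 2 bandits → the island.  (the mainland: 5M 1B; the island: 0M 2B)
2. 1 bandit ← the mainland.  (the mainland: 5M 2B; the island: 0M 1B)
3. 3 merchants and 1 bandit → the island.  (the mainland: 2M 1B; the island: 3M 2B)
4. 1 bandit ← the mainland.  (the mainland: 2M 2B; the island: 3M 1B)
5. 2 merchants and 2 bandits → the island.  (the mainland: 0M 0B; the island: 5M 3B)

Yes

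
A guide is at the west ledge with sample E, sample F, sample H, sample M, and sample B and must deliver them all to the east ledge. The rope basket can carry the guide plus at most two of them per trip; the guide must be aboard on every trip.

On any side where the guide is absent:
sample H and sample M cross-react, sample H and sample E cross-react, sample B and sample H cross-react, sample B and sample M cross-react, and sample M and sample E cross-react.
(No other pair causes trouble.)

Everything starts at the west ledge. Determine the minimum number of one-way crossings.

7

Counting alone: the guide can take at most 2 across per trip to the east ledge, so moving all 5 needs at least 3 loaded trips out, with a return between consecutive ones — at least 5 crossings.
The safety rule pushes this higher. Following every safe sequence of crossings, the most of the 5 that can be at the east ledge as the rope basket arrives there on crossing 5 is 4 — never all 5.
So no plan with fewer than 7 crossings exists, and this one achieves 7:
1. Guide goes to the east ledge with sample H and sample M.  [the west ledge: sample B, sample E, sample F | the east ledge: sample H, sample M]
2. Guide goes back to the west ledge with sample H.  [the west ledge: sample B, sample E, sample F, sample H | the east ledge: sample M]
3. Guide goes to the east ledge with sample B and sample E.  [the west ledge: sample F, sample H | the east ledge: sample B, sample E, sample M]
4. Guide goes back to the west ledge with sample M.  [the west ledge: sample F, sample H, sample M | the east ledge: sample B, sample E]
5. Guide goes to the east ledge with sample F and sample H.  [the west ledge: sample M | the east ledge: sample B, sample E, sample F, sample H]
6. Guide goes back to the west ledge with sample H.  [the west ledge: sample H, sample M | the east ledge: sample B, sample E, sample F]
7. Guide goes to the east ledge with sample H and sample M.  [the west ledge: — | the east ledge: sample B, sample E, sample F, sample H, sample M]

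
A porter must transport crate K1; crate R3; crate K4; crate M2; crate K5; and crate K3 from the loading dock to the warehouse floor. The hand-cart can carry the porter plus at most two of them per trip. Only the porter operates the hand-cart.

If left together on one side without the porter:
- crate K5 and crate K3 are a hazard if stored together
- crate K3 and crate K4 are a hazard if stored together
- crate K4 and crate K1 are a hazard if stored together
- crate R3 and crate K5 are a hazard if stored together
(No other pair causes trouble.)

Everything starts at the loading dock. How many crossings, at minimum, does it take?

7

Counting alone: the porter can take at most 2 across per trip to the warehouse floor, so moving all 6 needs at least 3 loaded trips out, with a return between consecutive ones — at least 5 crossings.
The safety rule pushes this higher. Following every safe sequence of crossings, the most of the 6 that can be at the warehouse floor as the hand-cart arrives there on crossing 5 is 5 — never all 6.
So no plan with fewer than 7 crossings exists, and this one achieves 7:
1. Porter goes to the warehouse floor with crate K4 and crate K5.
2. Porter goes back to the loading dock alone.
3. Porter goes to the warehouse floor with crate K1 and crate R3.
4. Porter goes back to the loading dock with crate K4 and crate K5.
5. Porter goes to the warehouse floor with crate K3 and crate M2.
6. Porter goes back to the loading dock alone.
7. Porter goes to the warehouse floor with crate K4 and crate K5.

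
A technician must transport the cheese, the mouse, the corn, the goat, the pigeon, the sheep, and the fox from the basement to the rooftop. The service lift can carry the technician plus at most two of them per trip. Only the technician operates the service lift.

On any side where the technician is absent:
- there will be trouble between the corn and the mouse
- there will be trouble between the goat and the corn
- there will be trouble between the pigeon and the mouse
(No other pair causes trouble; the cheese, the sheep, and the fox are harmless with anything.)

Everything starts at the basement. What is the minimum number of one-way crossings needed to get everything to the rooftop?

7

Counting alone: the technician can take at most 2 across per trip to the rooftop, so moving all 7 needs at least 4 loaded trips out, with a return between consecutive ones — at least 7 crossings.
The plan below uses exactly 7 crossings, so it is optimal:
1. Technician goes to the rooftop with the corn and the mouse.
2. Technician goes back to the basement with the mouse.
3. Technician goes to the rooftop with the cheese and the pigeon.
4. Technician goes back to the basement alone.
5. Technician goes to the rooftop with the fox and the sheep.
6. Technician goes back to the basement alone.
7. Technician goes to the rooftop with the goat and the mouse.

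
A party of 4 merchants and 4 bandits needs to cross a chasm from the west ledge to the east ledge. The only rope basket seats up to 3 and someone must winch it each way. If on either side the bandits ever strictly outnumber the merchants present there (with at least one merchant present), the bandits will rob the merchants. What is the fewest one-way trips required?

9

Counting alone: each trip to the east ledge takes at most 3 across and each return brings at least 1 back, so after t trips out (and t−1 returns) at most 3t − (t−1) of the 8 are across; that first reaches 8 at t = 4, so at least 7 crossings are needed.
The safety rule pushes this higher. Following every safe sequence of crossings, the most of the 8 that can be at the east ledge as the rope basket arrives there on crossing 7 is 7 — never all 8.
So no plan with fewer than 9 crossings exists, and this one achieves 9:
1. 2 bandits → the east ledge.  (the west ledge: 4M 2B; the east ledge: 0M 2B)
2. 1 bandit ← the west ledge.  (the west ledge: 4M 3B; the east ledge: 0M 1B)
3. 3 bandits → the east ledge.  (the west ledge: 4M 0B; the east ledge: 0M 4B)
4. 1 bandit ← the west ledge.  (the west ledge: 4M 1B; the east ledge: 0M 3B)
5. 3 merchants → the east ledge.  (the west ledge: 1M 1B; the east ledge: 3M 3B)
6. 1 merchant and 1 bandit ← the west ledge.  (the west ledge: 2M 2B; the east ledge: 2M 2B)
7. 2 merchants → the east ledge.  (the west ledge: 0M 2B; the east ledge: 4M 2B)
8. 1 bandit ← the west ledge.  (the west ledge: 0M 3B; the east ledge: 4M 1B)
9. 3 bandits → the east ledge.  (the west ledge: 0M 0B; the east ledge: 4M 4B)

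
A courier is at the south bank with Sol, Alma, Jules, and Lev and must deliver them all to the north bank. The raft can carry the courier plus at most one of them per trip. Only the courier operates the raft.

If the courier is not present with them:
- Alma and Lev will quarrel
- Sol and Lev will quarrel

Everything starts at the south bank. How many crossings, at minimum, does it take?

9

Counting alone: the courier can take at most 1 across per trip to the north bank, so moving all 4 needs at least 4 loaded trips out, with a return between consecutive ones — at least 7 crossings.
The safety rule pushes this higher. Following every safe sequence of crossings, the most of the 4 that can be at the north bank as the raft arrives there on crossing 7 is 3 — never all 4.
So no plan with fewer than 9 crossings exists, and this one achieves 9:
1. Courier goes to the north bank with Lev.
2. Courier goes back to the south bank alone.
3. Courier goes to the north bank with Sol.
4. Courier goes back to the south bank with Lev.
5. Courier goes to the north bank with Alma.
6. Courier goes back to the south bank alone.
7. Courier goes to the north bank with Jules.
8. Courier goes back to the south bank alone.
9. Courier goes to the north bank with Lev.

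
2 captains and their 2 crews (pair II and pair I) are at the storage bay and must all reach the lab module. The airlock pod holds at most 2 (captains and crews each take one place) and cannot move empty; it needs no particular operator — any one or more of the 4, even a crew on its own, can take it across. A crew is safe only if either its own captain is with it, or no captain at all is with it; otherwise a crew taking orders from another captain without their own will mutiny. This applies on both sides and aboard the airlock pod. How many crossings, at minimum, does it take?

5

Counting alone: each trip to the lab module takes at most 2 across and each return brings at least 1 back, so after t trips out (and t−1 returns) at most 2t − (t−1) of the 4 are across; that first reaches 4 at t = 3, so at least 5 crossings are needed.
The plan below uses exactly 5 crossings, so it is optimal:
1. captain II and crew II cross → the lab module.
2. captain II crosses ← the storage bay.
3. captain I and captain II cross → the lab module.
4. captain I crosses ← the storage bay.
5. captain I and crew I cross → the lab module.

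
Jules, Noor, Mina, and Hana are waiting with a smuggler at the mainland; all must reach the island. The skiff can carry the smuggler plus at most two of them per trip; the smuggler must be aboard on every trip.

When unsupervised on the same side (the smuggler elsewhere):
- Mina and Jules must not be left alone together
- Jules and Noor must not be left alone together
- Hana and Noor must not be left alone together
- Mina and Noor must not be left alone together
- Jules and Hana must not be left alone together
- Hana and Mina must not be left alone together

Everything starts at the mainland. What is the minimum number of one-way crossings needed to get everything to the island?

Whatever the first load, the items left behind include a forbidden pair without the smuggler. No opening move is safe, so no plan exists.

impossible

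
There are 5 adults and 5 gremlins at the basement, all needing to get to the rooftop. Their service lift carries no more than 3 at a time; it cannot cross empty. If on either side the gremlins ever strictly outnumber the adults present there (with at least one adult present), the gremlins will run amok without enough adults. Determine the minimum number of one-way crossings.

Counting alone: each trip to the rooftop takes at most 3 across and each return brings at least 1 back, so after t trips out (and t−1 returns) at most 3t − (t−1) of the 10 are across; that first reaches 10 at t = 5, so at least 9 crossings are needed.
The safety rule pushes this higher. Following every safe sequence of crossings, the most of the 10 that can be at the rooftop as the service lift arrives there on crossing 9 is 9 — never all 10.
So no plan with fewer than 11 crossings exists, and this one achieves 11:
1. 2 gremlins → the rooftop.  (the basement: 5A 3G; the rooftop: 0A 2G)
2. 1 gremlin ← the basement.  (the basement: 5A 4G; the rooftop: 0A 1G)
3. 3 gremlins → the rooftop.  (the basement: 5A 1G; the rooftop: 0A 4G)
4. 1 gremlin ← the basement.  (the basement: 5A 2G; the rooftop: 0A 3G)
5. 3 adults → the rooftop.  (the basement: 2A 2G; the rooftop: 3A 3G)
6. 1 adult and 1 gremlin ← the basement.  (the basement: 3A 3G; the rooftop: 2A 2G)
7. 3 adults → the rooftop.  (the basement: 0A 3G; the rooftop: 5A 2G)
8. 1 gremlin ← the basement.  (the basement: 0A 4G; the rooftop: 5A 1G)
9. 2 gremlins → the rooftop.  (the basement: 0A 2G; the rooftop: 5A 3G)
10. 1 gremlin ← the basement.  (the basement: 0A 3G; the rooftop: 5A 2G)
11. 3 gremlins → the rooftop.  (the basement: 0A 0G; the rooftop: 5A 5G)

11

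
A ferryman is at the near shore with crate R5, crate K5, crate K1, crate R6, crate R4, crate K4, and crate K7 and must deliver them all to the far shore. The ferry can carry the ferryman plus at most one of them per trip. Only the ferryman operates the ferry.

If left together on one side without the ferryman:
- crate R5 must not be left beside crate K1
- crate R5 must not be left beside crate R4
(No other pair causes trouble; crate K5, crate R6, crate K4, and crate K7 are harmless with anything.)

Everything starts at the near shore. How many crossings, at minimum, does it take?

15

Counting alone: the ferryman can take at most 1 across per trip to the far shore, so moving all 7 needs at least 7 loaded trips out, with a return between consecutive ones — at least 13 crossings.
The safety rule pushes this higher. Following every safe sequence of crossings, the most of the 7 that can be at the far shore as the ferry arrives there on crossing 13 is 6 — never all 7.
So no plan with fewer than 15 crossings exists, and this one achieves 15:
1. Ferryman goes to the far shore with crate R5.
2. Ferryman goes back to the near shore alone.
3. Ferryman goes to the far shore with crate K5.
4. Ferryman goes back to the near shore alone.
5. Ferryman goes to the far shore with crate K1.
6. Ferryman goes back to the near shore with crate R5.
7. Ferryman goes to the far shore with crate R4.
8. Ferryman goes back to the near shore alone.
9. Ferryman goes to the far shore with crate R6.
10. Ferryman goes back to the near shore alone.
11. Ferryman goes to the far shore with crate K4.
12. Ferryman goes back to the near shore alone.
13. Ferryman goes to the far shore with crate K7.
14. Ferryman goes back to the near shore alone.
15. Ferryman goes to the far shore with crate R5.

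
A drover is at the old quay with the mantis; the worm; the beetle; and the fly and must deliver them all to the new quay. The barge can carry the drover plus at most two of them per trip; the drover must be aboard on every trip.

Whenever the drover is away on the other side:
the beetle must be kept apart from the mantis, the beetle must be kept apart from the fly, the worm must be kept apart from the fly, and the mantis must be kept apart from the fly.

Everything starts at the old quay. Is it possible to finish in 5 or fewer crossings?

Yes — this plan uses 5 crossings (≤ 5):
1. Drover goes to the new quay with the fly and the mantis.
2. Drover goes back to the old quay with the mantis.
3. Drover goes to the new quay with the mantis and the worm.
4. Drover goes back to the old quay with the fly.
5. Drover goes to the new quay with the beetle and the fly.

Yes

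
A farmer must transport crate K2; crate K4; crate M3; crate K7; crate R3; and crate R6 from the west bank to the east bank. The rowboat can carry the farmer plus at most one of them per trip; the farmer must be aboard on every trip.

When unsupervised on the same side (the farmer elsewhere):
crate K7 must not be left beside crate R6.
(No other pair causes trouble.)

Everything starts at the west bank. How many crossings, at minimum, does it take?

11

Counting alone: the farmer can take at most 1 across per trip to the east bank, so moving all 6 needs at least 6 loaded trips out, with a return between consecutive ones — at least 11 crossings.
The plan below uses exactly 11 crossings, so it is optimal:
1. Farmer goes to the east bank with crate K7.
2. Farmer goes back to the west bank alone.
3. Farmer goes to the east bank with crate K2.
4. Farmer goes back to the west bank alone.
5. Farmer goes to the east bank with crate K4.
6. Farmer goes back to the west bank alone.
7. Farmer goes to the east bank with crate M3.
8. Farmer goes back to the west bank alone.
9. Farmer goes to the east bank with crate R3.
10. Farmer goes back to the west bank alone.
11. Farmer goes to the east bank with crate R6.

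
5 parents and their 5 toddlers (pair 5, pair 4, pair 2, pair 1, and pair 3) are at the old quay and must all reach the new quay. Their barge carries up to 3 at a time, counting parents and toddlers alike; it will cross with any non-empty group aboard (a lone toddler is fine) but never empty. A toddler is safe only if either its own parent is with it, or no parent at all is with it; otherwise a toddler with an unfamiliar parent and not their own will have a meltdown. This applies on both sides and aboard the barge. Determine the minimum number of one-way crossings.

11

Counting alone: each trip to the new quay takes at most 3 across and each return brings at least 1 back, so after t trips out (and t−1 returns) at most 3t − (t−1) of the 10 are across; that first reaches 10 at t = 5, so at least 9 crossings are needed.
The safety rule pushes this higher. Following every safe sequence of crossings, the most of the 10 that can be at the new quay as the barge arrives there on crossing 9 is 9 — never all 10.
So no plan with fewer than 11 crossings exists, and this one achieves 11:
1. parent 5 and toddler 5 cross → the new quay.
2. parent 5 crosses ← the old quay.
3. toddler 1, toddler 2, and toddler 4 cross → the new quay.
4. toddler 5 crosses ← the old quay.
5. parent 1, parent 2, and parent 4 cross → the new quay.
6. parent 4 and toddler 4 cross ← the old quay.
7. parent 3, parent 4, and parent 5 cross → the new quay.
8. toddler 2 crosses ← the old quay.
9. toddler 4 and toddler 5 cross → the new quay.
10. toddler 5 crosses ← the old quay.
11. toddler 2, toddler 3, and toddler 5 cross → the new quay.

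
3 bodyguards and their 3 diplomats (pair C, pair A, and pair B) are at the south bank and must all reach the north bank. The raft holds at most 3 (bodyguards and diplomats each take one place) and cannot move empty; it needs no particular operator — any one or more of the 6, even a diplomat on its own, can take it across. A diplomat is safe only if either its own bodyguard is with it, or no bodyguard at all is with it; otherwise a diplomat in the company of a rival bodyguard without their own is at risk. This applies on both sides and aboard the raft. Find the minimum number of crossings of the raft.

5

Counting alone: each trip to the north bank takes at most 3 across and each return brings at least 1 back, so after t trips out (and t−1 returns) at most 3t − (t−1) of the 6 are across; that first reaches 6 at t = 3, so at least 5 crossings are needed.
The plan below uses exactly 5 crossings, so it is optimal:
1. bodyguard C and diplomat C cross → the north bank.
2. bodyguard C crosses ← the south bank.
3. bodyguard A, bodyguard B, and bodyguard C cross → the north bank.
4. diplomat C crosses ← the south bank.
5. diplomat A, diplomat B, and diplomat C cross → the north bank.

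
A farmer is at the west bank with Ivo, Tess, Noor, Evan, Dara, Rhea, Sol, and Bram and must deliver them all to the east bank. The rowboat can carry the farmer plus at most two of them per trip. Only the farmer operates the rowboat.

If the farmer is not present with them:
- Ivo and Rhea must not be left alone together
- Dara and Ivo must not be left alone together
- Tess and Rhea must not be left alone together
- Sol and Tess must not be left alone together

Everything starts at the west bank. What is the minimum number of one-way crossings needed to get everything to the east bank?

Counting alone: the farmer can take at most 2 across per trip to the east bank, so moving all 8 needs at least 4 loaded trips out, with a return between consecutive ones — at least 7 crossings.
The safety rule pushes this higher. Following every safe sequence of crossings, the most of the 8 that can be at the east bank as the rowboat arrives there on crossing 7 is 7 — never all 8.
So no plan with fewer than 9 crossings exists, and this one achieves 9:
1. Farmer goes to the east bank with Ivo and Tess.
2. Farmer goes back to the west bank alone.
3. Farmer goes to the east bank with Evan and Noor.
4. Farmer goes back to the west bank alone.
5. Farmer goes to the east bank with Dara and Rhea.
6. Farmer goes back to the west bank with Ivo and Tess.
7. Farmer goes to the east bank with Bram and Sol.
8. Farmer goes back to the west bank alone.
9. Farmer goes to the east bank with Ivo and Tess.

9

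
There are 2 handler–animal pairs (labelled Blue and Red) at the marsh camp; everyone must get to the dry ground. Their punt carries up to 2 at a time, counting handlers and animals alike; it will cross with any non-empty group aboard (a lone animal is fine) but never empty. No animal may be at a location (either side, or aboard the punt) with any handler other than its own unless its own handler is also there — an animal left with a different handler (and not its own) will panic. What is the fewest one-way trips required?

Counting alone: each trip to the dry ground takes at most 2 across and each return brings at least 1 back, so after t trips out (and t−1 returns) at most 2t − (t−1) of the 4 are across; that first reaches 4 at t = 3, so at least 5 crossings are needed.
The plan below uses exactly 5 crossings, so it is optimal:
1. animal Blue and handler Blue cross → the dry ground.
2. handler Blue crosses ← the marsh camp.
3. handler Blue and handler Red cross → the dry ground.
4. handler Red crosses ← the marsh camp.
5. animal Red and handler Red cross → the dry ground.

5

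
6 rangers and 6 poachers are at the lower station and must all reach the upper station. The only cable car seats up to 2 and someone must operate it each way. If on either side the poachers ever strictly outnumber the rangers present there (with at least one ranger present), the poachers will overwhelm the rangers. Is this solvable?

No

Following every safe sequence of crossings from the start, the most of the 12 that can be at the upper station as the cable car arrives there on crossings 1, 3, 5, 7, 9 is 2, 3, 4, 5, 6 respectively; the best ever achieved is 6 of 12.
From crossing 11 on, no configuration arises that was not already reachable earlier: only 15 distinct safe configurations (who is on which side, and where the cable car is) can ever be reached, none of them has everyone across, and every continuation just revisits them. They are: 0 rangers + 0 poachers across (cable car back at the start); 0 rangers + 1 poacher across (cable car there); 0 rangers + 1 poacher across (cable car back at the start); 0 rangers + 2 poachers across (cable car there); 0 rangers + 2 poachers across (cable car back at the start); 0 rangers + 3 poachers across (cable car there); 0 rangers + 3 poachers across (cable car back at the start); 0 rangers + 4 poachers across (cable car there); 0 rangers + 4 poachers across (cable car back at the start); 0 rangers + 5 poachers across (cable car there); 0 rangers + 5 poachers across (cable car back at the start); 0 rangers + 6 poachers across (cable car there); 1 ranger + 1 poacher across (cable car there); 1 ranger + 1 poacher across (cable car back at the start); 2 rangers + 2 poachers across (cable car there). So no valid plan exists.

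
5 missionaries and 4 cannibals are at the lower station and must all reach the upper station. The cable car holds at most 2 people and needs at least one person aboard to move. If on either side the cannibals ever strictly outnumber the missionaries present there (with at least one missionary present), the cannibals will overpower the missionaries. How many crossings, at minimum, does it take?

Counting alone: each trip to the upper station takes at most 2 across and each return brings at least 1 back, so after t trips out (and t−1 returns) at most 2t − (t−1) of the 9 are across; that first reaches 9 at t = 8, so at least 15 crossings are needed.
The plan below uses exactly 15 crossings, so it is optimal:
1. 2 cannibals → the upper station.  (the lower station: 5M 2C; the upper station: 0M 2C)
2. 1 cannibal ← the lower station.  (the lower station: 5M 3C; the upper station: 0M 1C)
3. 2 cannibals → the upper station.  (the lower station: 5M 1C; the upper station: 0M 3C)
4. 1 cannibal ← the lower station.  (the lower station: 5M 2C; the upper station: 0M 2C)
5. 2 missionaries → the upper station.  (the lower station: 3M 2C; the upper station: 2M 2C)
6. 1 cannibal ← the lower station.  (the lower station: 3M 3C; the upper station: 2M 1C)
7. 1 missionary and 1 cannibal → the upper station.  (the lower station: 2M 2C; the upper station: 3M 2C)
8. 1 missionary ← the lower station.  (the lower station: 3M 2C; the upper station: 2M 2C)
9. 1 missionary and 1 cannibal → the upper station.  (the lower station: 2M 1C; the upper station: 3M 3C)
10. 1 cannibal ← the lower station.  (the lower station: 2M 2C; the upper station: 3M 2C)
11. 1 missionary and 1 cannibal → the upper station.  (the lower station: 1M 1C; the upper station: 4M 3C)
12. 1 missionary ← the lower station.  (the lower station: 2M 1C; the upper station: 3M 3C)
13. 1 missionary and 1 cannibal → the upper station.  (the lower station: 1M 0C; the upper station: 4M 4C)
14. 1 cannibal ← the lower station.  (the lower station: 1M 1C; the upper station: 4M 3C)
15. 1 missionary and 1 cannibal → the upper station.  (the lower station: 0M 0C; the upper station: 5M 4C)

15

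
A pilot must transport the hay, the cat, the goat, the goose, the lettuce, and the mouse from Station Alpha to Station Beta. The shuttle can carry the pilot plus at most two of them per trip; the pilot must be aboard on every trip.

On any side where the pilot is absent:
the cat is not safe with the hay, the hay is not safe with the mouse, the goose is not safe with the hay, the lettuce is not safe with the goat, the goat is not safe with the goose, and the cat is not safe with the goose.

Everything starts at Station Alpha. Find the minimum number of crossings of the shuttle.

Whatever the first load, the items left behind include a forbidden pair without the pilot. No opening move is safe, so no plan exists.

impossible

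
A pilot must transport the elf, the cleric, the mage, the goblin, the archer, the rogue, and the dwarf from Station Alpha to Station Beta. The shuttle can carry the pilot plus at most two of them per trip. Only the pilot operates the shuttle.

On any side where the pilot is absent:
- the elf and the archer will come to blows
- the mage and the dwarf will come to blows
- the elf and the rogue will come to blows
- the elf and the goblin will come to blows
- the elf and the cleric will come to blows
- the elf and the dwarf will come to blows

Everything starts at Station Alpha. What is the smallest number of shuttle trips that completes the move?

Counting alone: the pilot can take at most 2 across per trip to Station Beta, so moving all 7 needs at least 4 loaded trips out, with a return between consecutive ones — at least 7 crossings.
The safety rule pushes this higher. Following every safe sequence of crossings, the most of the 7 that can be at Station Beta as the shuttle arrives there on crossing 7 is 6 — never all 7.
So no plan with fewer than 9 crossings exists, and this one achieves 9:
1. Pilot goes to Station Beta with the elf and the mage.  [Station Alpha: the archer, the cleric, the dwarf, the goblin, the rogue | Station Beta: the elf, the mage]
2. Pilot goes back to Station Alpha alone.  [Station Alpha: the archer, the cleric, the dwarf, the goblin, the rogue | Station Beta: the elf, the mage]
3. Pilot goes to Station Beta with the cleric and the goblin.  [Station Alpha: the archer, the dwarf, the rogue | Station Beta: the cleric, the elf, the goblin, the mage]
4. Pilot goes back to Station Alpha with the elf.  [Station Alpha: the archer, the dwarf, the elf, the rogue | Station Beta: the cleric, the goblin, the mage]
5. Pilot goes to Station Beta with the archer and the elf.  [Station Alpha: the dwarf, the rogue | Station Beta: the archer, the cleric, the elf, the goblin, the mage]
6. Pilot goes back to Station Alpha with the elf.  [Station Alpha: the dwarf, the elf, the rogue | Station Beta: the archer, the cleric, the goblin, the mage]
7. Pilot goes to Station Beta with the elf and the rogue.  [Station Alpha: the dwarf | Station Beta: the archer, the cleric, the elf, the goblin, the mage, the rogue]
8. Pilot goes back to Station Alpha with the elf.  [Station Alpha: the dwarf, the elf | Station Beta: the archer, the cleric, the goblin, the mage, the rogue]
9. Pilot goes to Station Beta with the dwarf and the elf.  [Station Alpha: — | Station Beta: the archer, the cleric, the dwarf, the elf, the goblin, the mage, the rogue]

9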